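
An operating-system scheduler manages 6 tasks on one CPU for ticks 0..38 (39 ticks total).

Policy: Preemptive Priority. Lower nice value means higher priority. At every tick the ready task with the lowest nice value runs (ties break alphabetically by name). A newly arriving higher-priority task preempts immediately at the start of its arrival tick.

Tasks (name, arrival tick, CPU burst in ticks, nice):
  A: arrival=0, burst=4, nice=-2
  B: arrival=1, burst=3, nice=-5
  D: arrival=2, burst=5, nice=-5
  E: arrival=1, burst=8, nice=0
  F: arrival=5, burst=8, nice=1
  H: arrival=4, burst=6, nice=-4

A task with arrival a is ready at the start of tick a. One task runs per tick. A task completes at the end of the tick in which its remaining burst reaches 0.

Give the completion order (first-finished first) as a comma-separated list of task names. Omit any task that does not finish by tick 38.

t=0: ready={A} → run A
t=1: ready={A,B,E} → run B
t=2: ready={A,B,D,E} → run B
t=3: ready={A,B,D,E} → run B
t=4: ready={A,D,E,H} → run D
t=5: ready={A,D,E,F,H} → run D
t=6: ready={A,D,E,F,H} → run D
t=7: ready={A,D,E,F,H} → run D
t=8: ready={A,D,E,F,H} → run D
t=9: ready={A,E,F,H} → run H
t=10: ready={A,E,F,H} → run H
t=11: ready={A,E,F,H} → run H
t=12: ready={A,E,F,H} → run H
t=13: ready={A,E,F,H} → run H
t=14: ready={A,E,F,H} → run H
t=15: ready={A,E,F} → run A
t=16: ready={A,E,F} → run A
t=17: ready={A,E,F} → run A
t=18: ready={E,F} → run E
t=19: ready={E,F} → run E
t=20: ready={E,F} → run E
t=21: ready={E,F} → run E
t=22: ready={E,F} → run E
t=23: ready={E,F} → run E
t=24: ready={E,F} → run E
t=25: ready={E,F} → run E
t=26: ready={F} → run F
t=27: ready={F} → run F
t=28: ready={F} → run F
t=29: ready={F} → run F
t=30: ready={F} → run F
t=31: ready={F} → run F
t=32: ready={F} → run F
t=33: ready={F} → run F
t=34: (idle)
t=35: (idle)
t=36: (idle)
t=37: (idle)
t=38: (idle)

completion order = B, D, H, A, E, F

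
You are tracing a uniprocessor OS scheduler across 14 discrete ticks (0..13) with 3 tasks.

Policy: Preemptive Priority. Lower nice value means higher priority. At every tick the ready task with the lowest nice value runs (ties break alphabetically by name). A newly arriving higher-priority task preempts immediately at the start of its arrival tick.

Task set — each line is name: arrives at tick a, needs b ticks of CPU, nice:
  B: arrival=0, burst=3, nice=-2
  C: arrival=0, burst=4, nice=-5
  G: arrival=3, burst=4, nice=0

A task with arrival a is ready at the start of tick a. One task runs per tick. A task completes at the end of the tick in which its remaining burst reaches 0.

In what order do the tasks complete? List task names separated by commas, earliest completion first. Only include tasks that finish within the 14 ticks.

completion order = C, B, G

t=0: ready={B,C} → run C
t=1: ready={B,C} → run C
t=2: ready={B,C} → run C
t=3: ready={B,C,G} → run C
t=4: ready={B,G} → run B
t=5: ready={B,G} → run B
t=6: ready={B,G} → run B
t=7: ready={G} → run G
t=8: ready={G} → run G
t=9: ready={G} → run G
t=10: ready={G} → run G
t=11: (idle)
t=12: (idle)
t=13: (idle)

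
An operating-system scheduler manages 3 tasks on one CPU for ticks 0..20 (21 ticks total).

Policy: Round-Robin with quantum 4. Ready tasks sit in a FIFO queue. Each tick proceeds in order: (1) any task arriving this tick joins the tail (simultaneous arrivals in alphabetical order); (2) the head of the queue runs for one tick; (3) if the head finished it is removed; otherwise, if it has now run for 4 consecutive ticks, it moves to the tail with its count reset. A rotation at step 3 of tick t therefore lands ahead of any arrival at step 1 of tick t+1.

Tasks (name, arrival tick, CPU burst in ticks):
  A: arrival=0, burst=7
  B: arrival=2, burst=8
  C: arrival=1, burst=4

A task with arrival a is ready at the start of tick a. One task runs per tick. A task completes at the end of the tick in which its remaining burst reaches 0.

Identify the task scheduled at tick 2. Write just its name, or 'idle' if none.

t=0: queue=[A] q_used=0 → run A
t=1: queue=[A,C] q_used=1 → run A
t=2: queue=[A,C,B] q_used=2 → run A
t=3: queue=[A,C,B] q_used=3 → run A
t=4: queue=[C,B,A] q_used=0 → run C
t=5: queue=[C,B,A] q_used=1 → run C
t=6: queue=[C,B,A] q_used=2 → run C
t=7: queue=[C,B,A] q_used=3 → run C
t=8: queue=[B,A] q_used=0 → run B
t=9: queue=[B,A] q_used=1 → run B
t=10: queue=[B,A] q_used=2 → run B
t=11: queue=[B,A] q_used=3 → run B
t=12: queue=[A,B] q_used=0 → run A
t=13: queue=[A,B] q_used=1 → run A
t=14: queue=[A,B] q_used=2 → run A
t=15: queue=[B] q_used=0 → run B
t=16: queue=[B] q_used=1 → run B
t=17: queue=[B] q_used=2 → run B
t=18: queue=[B] q_used=3 → run B
t=19: (idle)
t=20: (idle)

running at tick 2 = A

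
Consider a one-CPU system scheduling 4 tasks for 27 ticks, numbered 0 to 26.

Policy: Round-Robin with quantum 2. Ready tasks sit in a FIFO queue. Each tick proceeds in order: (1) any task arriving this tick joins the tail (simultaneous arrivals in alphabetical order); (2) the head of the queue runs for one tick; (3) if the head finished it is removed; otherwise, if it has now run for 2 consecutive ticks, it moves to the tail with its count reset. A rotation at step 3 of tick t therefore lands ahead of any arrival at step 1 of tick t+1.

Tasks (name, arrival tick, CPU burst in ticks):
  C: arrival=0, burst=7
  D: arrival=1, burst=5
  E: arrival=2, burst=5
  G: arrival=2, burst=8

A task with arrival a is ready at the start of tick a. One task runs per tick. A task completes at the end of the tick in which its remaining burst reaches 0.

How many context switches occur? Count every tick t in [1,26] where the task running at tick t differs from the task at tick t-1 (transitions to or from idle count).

t=0: queue=[C] q_used=0 → run C
t=1: queue=[C,D] q_used=1 → run C
t=2: queue=[D,C,E,G] q_used=0 → run D
t=3: queue=[D,C,E,G] q_used=1 → run D
t=4: queue=[C,E,G,D] q_used=0 → run C
t=5: queue=[C,E,G,D] q_used=1 → run C
t=6: queue=[E,G,D,C] q_used=0 → run E
t=7: queue=[E,G,D,C] q_used=1 → run E
t=8: queue=[G,D,C,E] q_used=0 → run G
t=9: queue=[G,D,C,E] q_used=1 → run G
t=10: queue=[D,C,E,G] q_used=0 → run D
t=11: queue=[D,C,E,G] q_used=1 → run D
t=12: queue=[C,E,G,D] q_used=0 → run C
t=13: queue=[C,E,G,D] q_used=1 → run C
t=14: queue=[E,G,D,C] q_used=0 → run E
t=15: queue=[E,G,D,C] q_used=1 → run E
t=16: queue=[G,D,C,E] q_used=0 → run G
t=17: queue=[G,D,C,E] q_used=1 → run G
t=18: queue=[D,C,E,G] q_used=0 → run D
t=19: queue=[C,E,G] q_used=0 → run C
t=20: queue=[E,G] q_used=0 → run E
t=21: queue=[G] q_used=0 → run G
t=22: queue=[G] q_used=1 → run G
t=23: queue=[G] q_used=0 → run G
t=24: queue=[G] q_used=1 → run G
t=25: (idle)
t=26: (idle)

context switches = 13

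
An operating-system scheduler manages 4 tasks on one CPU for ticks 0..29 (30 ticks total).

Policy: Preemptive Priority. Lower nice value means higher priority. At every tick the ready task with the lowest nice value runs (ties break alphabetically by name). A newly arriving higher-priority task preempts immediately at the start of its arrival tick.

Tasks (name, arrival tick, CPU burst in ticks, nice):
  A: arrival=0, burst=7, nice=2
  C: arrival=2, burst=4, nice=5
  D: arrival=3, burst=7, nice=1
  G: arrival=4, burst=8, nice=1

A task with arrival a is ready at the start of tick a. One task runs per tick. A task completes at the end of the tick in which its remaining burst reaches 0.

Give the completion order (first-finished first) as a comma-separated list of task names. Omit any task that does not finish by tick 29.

completion order = D, G, A, C

t=0: ready={A} → run A
t=1: ready={A} → run A
t=2: ready={A,C} → run A
t=3: ready={A,C,D} → run D
t=4: ready={A,C,D,G} → run D
t=5: ready={A,C,D,G} → run D
t=6: ready={A,C,D,G} → run D
t=7: ready={A,C,D,G} → run D
t=8: ready={A,C,D,G} → run D
t=9: ready={A,C,D,G} → run D
t=10: ready={A,C,G} → run G
t=11: ready={A,C,G} → run G
t=12: ready={A,C,G} → run G
t=13: ready={A,C,G} → run G
t=14: ready={A,C,G} → run G
t=15: ready={A,C,G} → run G
t=16: ready={A,C,G} → run G
t=17: ready={A,C,G} → run G
t=18: ready={A,C} → run A
t=19: ready={A,C} → run A
t=20: ready={A,C} → run A
t=21: ready={A,C} → run A
t=22: ready={C} → run C
t=23: ready={C} → run C
t=24: ready={C} → run C
t=25: ready={C} → run C
t=26: (idle)
t=27: (idle)
t=28: (idle)
t=29: (idle)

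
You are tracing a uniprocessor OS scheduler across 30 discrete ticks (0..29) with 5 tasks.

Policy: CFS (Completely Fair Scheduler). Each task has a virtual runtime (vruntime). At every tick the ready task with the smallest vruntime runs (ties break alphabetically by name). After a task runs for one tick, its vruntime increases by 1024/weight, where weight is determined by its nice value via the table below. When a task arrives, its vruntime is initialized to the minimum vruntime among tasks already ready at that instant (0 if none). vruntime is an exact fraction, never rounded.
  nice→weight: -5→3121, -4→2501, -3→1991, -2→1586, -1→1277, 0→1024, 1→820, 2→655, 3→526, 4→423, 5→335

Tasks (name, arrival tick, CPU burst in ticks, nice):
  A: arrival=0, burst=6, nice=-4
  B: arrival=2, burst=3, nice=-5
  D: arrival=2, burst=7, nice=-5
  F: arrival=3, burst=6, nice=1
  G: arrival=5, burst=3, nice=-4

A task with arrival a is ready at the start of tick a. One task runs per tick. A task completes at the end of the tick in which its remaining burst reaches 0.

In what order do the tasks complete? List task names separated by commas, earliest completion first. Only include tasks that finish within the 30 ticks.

t=0: vr[A=0] → run A
t=1: vr[A=1024/2501] → run A
t=2: vr[A=2048/2501 B=2048/2501 D=2048/2501] → run A
t=3: vr[A=3072/2501 B=2048/2501 D=2048/2501 F=2048/2501] → run B
t=4: vr[A=3072/2501 B=8952832/7805621 D=2048/2501 F=2048/2501] → run D
t=5: vr[A=3072/2501 B=8952832/7805621 D=8952832/7805621 F=2048/2501 G=2048/2501] → run F
t=6: vr[A=3072/2501 B=8952832/7805621 D=8952832/7805621 F=25856/12505 G=2048/2501] → run G
t=7: vr[A=3072/2501 B=8952832/7805621 D=8952832/7805621 F=25856/12505 G=3072/2501] → run B
t=8: vr[A=3072/2501 B=11513856/7805621 D=8952832/7805621 F=25856/12505 G=3072/2501] → run D
t=9: vr[A=3072/2501 B=11513856/7805621 D=11513856/7805621 F=25856/12505 G=3072/2501] → run A
t=10: vr[A=4096/2501 B=11513856/7805621 D=11513856/7805621 F=25856/12505 G=3072/2501] → run G
t=11: vr[A=4096/2501 B=11513856/7805621 D=11513856/7805621 F=25856/12505 G=4096/2501] → run B
t=12: vr[A=4096/2501 D=11513856/7805621 F=25856/12505 G=4096/2501] → run D
t=13: vr[A=4096/2501 D=14074880/7805621 F=25856/12505 G=4096/2501] → run A
t=14: vr[A=5120/2501 D=14074880/7805621 F=25856/12505 G=4096/2501] → run G
t=15: vr[A=5120/2501 D=14074880/7805621 F=25856/12505] → run D
t=16: vr[A=5120/2501 D=16635904/7805621 F=25856/12505] → run A
t=17: vr[D=16635904/7805621 F=25856/12505] → run F
t=18: vr[D=16635904/7805621 F=41472/12505] → run D
t=19: vr[D=19196928/7805621 F=41472/12505] → run D
t=20: vr[D=21757952/7805621 F=41472/12505] → run D
t=21: vr[F=41472/12505] → run F
t=22: vr[F=57088/12505] → run F
t=23: vr[F=72704/12505] → run F
t=24: vr[F=17664/2501] → run F
t=25: (idle)
t=26: (idle)
t=27: (idle)
t=28: (idle)
t=29: (idle)

completion order = B, G, A, D, F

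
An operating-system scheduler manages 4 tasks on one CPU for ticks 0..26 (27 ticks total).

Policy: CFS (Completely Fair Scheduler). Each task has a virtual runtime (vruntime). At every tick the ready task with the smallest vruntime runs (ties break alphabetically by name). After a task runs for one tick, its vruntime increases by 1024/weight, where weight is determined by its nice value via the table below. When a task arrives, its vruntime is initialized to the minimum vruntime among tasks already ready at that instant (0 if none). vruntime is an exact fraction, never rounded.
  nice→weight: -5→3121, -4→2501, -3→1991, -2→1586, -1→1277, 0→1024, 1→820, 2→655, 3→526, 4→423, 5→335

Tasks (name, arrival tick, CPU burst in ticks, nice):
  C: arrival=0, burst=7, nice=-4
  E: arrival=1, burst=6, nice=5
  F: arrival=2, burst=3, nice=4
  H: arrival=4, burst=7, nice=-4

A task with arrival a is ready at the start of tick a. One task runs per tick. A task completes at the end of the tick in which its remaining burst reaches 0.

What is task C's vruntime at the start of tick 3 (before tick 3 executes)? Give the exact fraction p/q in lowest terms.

vruntime(C, start of tick 3) = 2048/2501

t=0: vr[C=0] → run C
t=1: vr[C=1024/2501 E=1024/2501] → run C
t=2: vr[C=2048/2501 E=1024/2501 F=1024/2501] → run E
t=3: vr[C=2048/2501 E=2904064/837835 F=1024/2501] → run F
t=4: vr[C=2048/2501 E=2904064/837835 F=2994176/1057923 H=2048/2501] → run C
t=5: vr[C=3072/2501 E=2904064/837835 F=2994176/1057923 H=2048/2501] → run H
t=6: vr[C=3072/2501 E=2904064/837835 F=2994176/1057923 H=3072/2501] → run C
t=7: vr[C=4096/2501 E=2904064/837835 F=2994176/1057923 H=3072/2501] → run H
t=8: vr[C=4096/2501 E=2904064/837835 F=2994176/1057923 H=4096/2501] → run C
t=9: vr[C=5120/2501 E=2904064/837835 F=2994176/1057923 H=4096/2501] → run H
t=10: vr[C=5120/2501 E=2904064/837835 F=2994176/1057923 H=5120/2501] → run C
t=11: vr[C=6144/2501 E=2904064/837835 F=2994176/1057923 H=5120/2501] → run H
t=12: vr[C=6144/2501 E=2904064/837835 F=2994176/1057923 H=6144/2501] → run C
t=13: vr[E=2904064/837835 F=2994176/1057923 H=6144/2501] → run H
t=14: vr[E=2904064/837835 F=2994176/1057923 H=7168/2501] → run F
t=15: vr[E=2904064/837835 F=5555200/1057923 H=7168/2501] → run H
t=16: vr[E=2904064/837835 F=5555200/1057923 H=8192/2501] → run H
t=17: vr[E=2904064/837835 F=5555200/1057923] → run E
t=18: vr[E=5465088/837835 F=5555200/1057923] → run F
t=19: vr[E=5465088/837835] → run E
t=20: vr[E=8026112/837835] → run E
t=21: vr[E=10587136/837835] → run E
t=22: vr[E=2629632/167567] → run E
t=23: (idle)
t=24: (idle)
t=25: (idle)
t=26: (idle)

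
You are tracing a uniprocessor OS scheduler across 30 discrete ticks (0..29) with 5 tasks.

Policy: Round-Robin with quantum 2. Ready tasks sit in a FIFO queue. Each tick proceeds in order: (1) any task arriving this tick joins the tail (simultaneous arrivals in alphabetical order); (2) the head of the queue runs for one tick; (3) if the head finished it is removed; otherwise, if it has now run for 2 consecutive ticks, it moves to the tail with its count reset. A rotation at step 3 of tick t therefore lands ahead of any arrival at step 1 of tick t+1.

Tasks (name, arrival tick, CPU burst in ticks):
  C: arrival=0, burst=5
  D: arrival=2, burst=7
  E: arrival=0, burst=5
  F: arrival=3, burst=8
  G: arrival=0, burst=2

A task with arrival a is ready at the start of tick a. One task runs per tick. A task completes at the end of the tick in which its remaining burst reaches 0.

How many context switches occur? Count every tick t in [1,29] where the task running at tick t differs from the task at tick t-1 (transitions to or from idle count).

t=0: queue=[C,E,G] q_used=0 → run C
t=1: queue=[C,E,G] q_used=1 → run C
t=2: queue=[E,G,C,D] q_used=0 → run E
t=3: queue=[E,G,C,D,F] q_used=1 → run E
t=4: queue=[G,C,D,F,E] q_used=0 → run G
t=5: queue=[G,C,D,F,E] q_used=1 → run G
t=6: queue=[C,D,F,E] q_used=0 → run C
t=7: queue=[C,D,F,E] q_used=1 → run C
t=8: queue=[D,F,E,C] q_used=0 → run D
t=9: queue=[D,F,E,C] q_used=1 → run D
t=10: queue=[F,E,C,D] q_used=0 → run F
t=11: queue=[F,E,C,D] q_used=1 → run F
t=12: queue=[E,C,D,F] q_used=0 → run E
t=13: queue=[E,C,D,F] q_used=1 → run E
t=14: queue=[C,D,F,E] q_used=0 → run C
t=15: queue=[D,F,E] q_used=0 → run D
t=16: queue=[D,F,E] q_used=1 → run D
t=17: queue=[F,E,D] q_used=0 → run F
t=18: queue=[F,E,D] q_used=1 → run F
t=19: queue=[E,D,F] q_used=0 → run E
t=20: queue=[D,F] q_used=0 → run D
t=21: queue=[D,F] q_used=1 → run D
t=22: queue=[F,D] q_used=0 → run F
t=23: queue=[F,D] q_used=1 → run F
t=24: queue=[D,F] q_used=0 → run D
t=25: queue=[F] q_used=0 → run F
t=26: queue=[F] q_used=1 → run F
t=27: (idle)
t=28: (idle)
t=29: (idle)

context switches = 15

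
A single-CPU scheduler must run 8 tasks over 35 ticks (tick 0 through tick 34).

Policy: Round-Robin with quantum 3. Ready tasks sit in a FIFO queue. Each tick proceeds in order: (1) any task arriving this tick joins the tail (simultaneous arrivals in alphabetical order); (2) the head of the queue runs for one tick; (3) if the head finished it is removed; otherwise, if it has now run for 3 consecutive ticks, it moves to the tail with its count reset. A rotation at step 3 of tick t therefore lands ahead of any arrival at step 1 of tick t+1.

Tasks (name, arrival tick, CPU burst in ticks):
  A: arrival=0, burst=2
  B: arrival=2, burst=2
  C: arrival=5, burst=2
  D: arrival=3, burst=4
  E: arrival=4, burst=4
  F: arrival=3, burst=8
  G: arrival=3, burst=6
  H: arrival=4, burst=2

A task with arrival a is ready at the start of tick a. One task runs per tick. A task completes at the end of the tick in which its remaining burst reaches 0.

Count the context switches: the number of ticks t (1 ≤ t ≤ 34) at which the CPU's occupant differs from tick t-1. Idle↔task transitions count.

t=0: queue=[A] q_used=0 → run A
t=1: queue=[A] q_used=1 → run A
t=2: queue=[B] q_used=0 → run B
t=3: queue=[B,D,F,G] q_used=1 → run B
t=4: queue=[D,F,G,E,H] q_used=0 → run D
t=5: queue=[D,F,G,E,H,C] q_used=1 → run D
t=6: queue=[D,F,G,E,H,C] q_used=2 → run D
t=7: queue=[F,G,E,H,C,D] q_used=0 → run F
t=8: queue=[F,G,E,H,C,D] q_used=1 → run F
t=9: queue=[F,G,E,H,C,D] q_used=2 → run F
t=10: queue=[G,E,H,C,D,F] q_used=0 → run G
t=11: queue=[G,E,H,C,D,F] q_used=1 → run G
t=12: queue=[G,E,H,C,D,F] q_used=2 → run G
t=13: queue=[E,H,C,D,F,G] q_used=0 → run E
t=14: queue=[E,H,C,D,F,G] q_used=1 → run E
t=15: queue=[E,H,C,D,F,G] q_used=2 → run E
t=16: queue=[H,C,D,F,G,E] q_used=0 → run H
t=17: queue=[H,C,D,F,G,E] q_used=1 → run H
t=18: queue=[C,D,F,G,E] q_used=0 → run C
t=19: queue=[C,D,F,G,E] q_used=1 → run C
t=20: queue=[D,F,G,E] q_used=0 → run D
t=21: queue=[F,G,E] q_used=0 → run F
t=22: queue=[F,G,E] q_used=1 → run F
t=23: queue=[F,G,E] q_used=2 → run F
t=24: queue=[G,E,F] q_used=0 → run G
t=25: queue=[G,E,F] q_used=1 → run G
t=26: queue=[G,E,F] q_used=2 → run G
t=27: queue=[E,F] q_used=0 → run E
t=28: queue=[F] q_used=0 → run F
t=29: queue=[F] q_used=1 → run F
t=30: (idle)
t=31: (idle)
t=32: (idle)
t=33: (idle)
t=34: (idle)

context switches = 13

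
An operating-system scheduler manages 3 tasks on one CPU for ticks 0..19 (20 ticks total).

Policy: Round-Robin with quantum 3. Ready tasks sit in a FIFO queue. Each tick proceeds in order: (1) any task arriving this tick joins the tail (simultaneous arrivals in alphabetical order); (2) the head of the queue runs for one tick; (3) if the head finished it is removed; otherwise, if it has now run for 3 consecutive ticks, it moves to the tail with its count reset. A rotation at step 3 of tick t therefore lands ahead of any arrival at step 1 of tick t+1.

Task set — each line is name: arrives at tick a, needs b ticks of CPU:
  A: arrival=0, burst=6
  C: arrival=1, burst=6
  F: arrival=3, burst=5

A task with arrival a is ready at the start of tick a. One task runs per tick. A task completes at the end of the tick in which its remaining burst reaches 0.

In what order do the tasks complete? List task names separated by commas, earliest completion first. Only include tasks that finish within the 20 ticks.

t=0: queue=[A] q_used=0 → run A
t=1: queue=[A,C] q_used=1 → run A
t=2: queue=[A,C] q_used=2 → run A
t=3: queue=[C,A,F] q_used=0 → run C
t=4: queue=[C,A,F] q_used=1 → run C
t=5: queue=[C,A,F] q_used=2 → run C
t=6: queue=[A,F,C] q_used=0 → run A
t=7: queue=[A,F,C] q_used=1 → run A
t=8: queue=[A,F,C] q_used=2 → run A
t=9: queue=[F,C] q_used=0 → run F
t=10: queue=[F,C] q_used=1 → run F
t=11: queue=[F,C] q_used=2 → run F
t=12: queue=[C,F] q_used=0 → run C
t=13: queue=[C,F] q_used=1 → run C
t=14: queue=[C,F] q_used=2 → run C
t=15: queue=[F] q_used=0 → run F
t=16: queue=[F] q_used=1 → run F
t=17: (idle)
t=18: (idle)
t=19: (idle)

completion order = A, C, F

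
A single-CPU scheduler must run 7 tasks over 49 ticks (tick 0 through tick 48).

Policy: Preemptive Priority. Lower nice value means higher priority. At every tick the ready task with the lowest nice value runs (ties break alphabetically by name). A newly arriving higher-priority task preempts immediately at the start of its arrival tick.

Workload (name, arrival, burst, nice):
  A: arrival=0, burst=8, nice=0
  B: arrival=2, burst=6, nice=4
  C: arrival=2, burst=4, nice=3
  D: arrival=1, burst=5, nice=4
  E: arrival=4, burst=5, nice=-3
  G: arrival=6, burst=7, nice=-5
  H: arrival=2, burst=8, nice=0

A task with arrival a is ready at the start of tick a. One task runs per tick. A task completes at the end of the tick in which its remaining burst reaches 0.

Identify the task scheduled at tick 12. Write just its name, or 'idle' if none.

running at tick 12 = G

t=0: ready={A} → run A
t=1: ready={A,D} → run A
t=2: ready={A,B,C,D,H} → run A
t=3: ready={A,B,C,D,H} → run A
t=4: ready={A,B,C,D,E,H} → run E
t=5: ready={A,B,C,D,E,H} → run E
t=6: ready={A,B,C,D,E,G,H} → run G
t=7: ready={A,B,C,D,E,G,H} → run G
t=8: ready={A,B,C,D,E,G,H} → run G
t=9: ready={A,B,C,D,E,G,H} → run G
t=10: ready={A,B,C,D,E,G,H} → run G
t=11: ready={A,B,C,D,E,G,H} → run G
t=12: ready={A,B,C,D,E,G,H} → run G
t=13: ready={A,B,C,D,E,H} → run E
t=14: ready={A,B,C,D,E,H} → run E
t=15: ready={A,B,C,D,E,H} → run E
t=16: ready={A,B,C,D,H} → run A
t=17: ready={A,B,C,D,H} → run A
t=18: ready={A,B,C,D,H} → run A
t=19: ready={A,B,C,D,H} → run A
t=20: ready={B,C,D,H} → run H
t=21: ready={B,C,D,H} → run H
t=22: ready={B,C,D,H} → run H
t=23: ready={B,C,D,H} → run H
t=24: ready={B,C,D,H} → run H
t=25: ready={B,C,D,H} → run H
t=26: ready={B,C,D,H} → run H
t=27: ready={B,C,D,H} → run H
t=28: ready={B,C,D} → run C
t=29: ready={B,C,D} → run C
t=30: ready={B,C,D} → run C
t=31: ready={B,C,D} → run C
t=32: ready={B,D} → run B
t=33: ready={B,D} → run B
t=34: ready={B,D} → run B
t=35: ready={B,D} → run B
t=36: ready={B,D} → run B
t=37: ready={B,D} → run B
t=38: ready={D} → run D
t=39: ready={D} → run D
t=40: ready={D} → run D
t=41: ready={D} → run D
t=42: ready={D} → run D
t=43: (idle)
t=44: (idle)
t=45: (idle)
t=46: (idle)
t=47: (idle)
t=48: (idle)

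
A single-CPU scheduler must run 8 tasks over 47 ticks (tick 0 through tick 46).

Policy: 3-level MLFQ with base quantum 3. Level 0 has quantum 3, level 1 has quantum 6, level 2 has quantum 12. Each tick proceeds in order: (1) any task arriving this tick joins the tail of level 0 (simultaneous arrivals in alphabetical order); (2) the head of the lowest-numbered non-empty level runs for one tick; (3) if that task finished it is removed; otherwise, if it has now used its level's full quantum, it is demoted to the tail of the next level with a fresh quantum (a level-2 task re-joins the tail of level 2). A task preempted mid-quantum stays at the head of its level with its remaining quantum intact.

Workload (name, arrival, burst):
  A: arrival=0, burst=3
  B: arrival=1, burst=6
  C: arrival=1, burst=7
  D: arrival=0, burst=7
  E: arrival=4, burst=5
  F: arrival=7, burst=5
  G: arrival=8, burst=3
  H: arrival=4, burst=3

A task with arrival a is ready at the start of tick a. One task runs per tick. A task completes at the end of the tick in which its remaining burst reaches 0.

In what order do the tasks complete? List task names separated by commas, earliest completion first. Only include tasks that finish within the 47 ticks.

t=0: L0/L1/L2 = AD/-/- → run A
t=1: L0/L1/L2 = ADBC/-/- → run A
t=2: L0/L1/L2 = ADBC/-/- → run A
t=3: L0/L1/L2 = DBC/-/- → run D
t=4: L0/L1/L2 = DBCEH/-/- → run D
t=5: L0/L1/L2 = DBCEH/-/- → run D
t=6: L0/L1/L2 = BCEH/D/- → run B
t=7: L0/L1/L2 = BCEHF/D/- → run B
t=8: L0/L1/L2 = BCEHFG/D/- → run B
t=9: L0/L1/L2 = CEHFG/DB/- → run C
t=10: L0/L1/L2 = CEHFG/DB/- → run C
t=11: L0/L1/L2 = CEHFG/DB/- → run C
t=12: L0/L1/L2 = EHFG/DBC/- → run E
t=13: L0/L1/L2 = EHFG/DBC/- → run E
t=14: L0/L1/L2 = EHFG/DBC/- → run E
t=15: L0/L1/L2 = HFG/DBCE/- → run H
t=16: L0/L1/L2 = HFG/DBCE/- → run H
t=17: L0/L1/L2 = HFG/DBCE/- → run H
t=18: L0/L1/L2 = FG/DBCE/- → run F
t=19: L0/L1/L2 = FG/DBCE/- → run F
t=20: L0/L1/L2 = FG/DBCE/- → run F
t=21: L0/L1/L2 = G/DBCEF/- → run G
t=22: L0/L1/L2 = G/DBCEF/- → run G
t=23: L0/L1/L2 = G/DBCEF/- → run G
t=24: L0/L1/L2 = -/DBCEF/- → run D
t=25: L0/L1/L2 = -/DBCEF/- → run D
t=26: L0/L1/L2 = -/DBCEF/- → run D
t=27: L0/L1/L2 = -/DBCEF/- → run D
t=28: L0/L1/L2 = -/BCEF/- → run B
t=29: L0/L1/L2 = -/BCEF/- → run B
t=30: L0/L1/L2 = -/BCEF/- → run B
t=31: L0/L1/L2 = -/CEF/- → run C
t=32: L0/L1/L2 = -/CEF/- → run C
t=33: L0/L1/L2 = -/CEF/- → run C
t=34: L0/L1/L2 = -/CEF/- → run C
t=35: L0/L1/L2 = -/EF/- → run E
t=36: L0/L1/L2 = -/EF/- → run E
t=37: L0/L1/L2 = -/F/- → run F
t=38: L0/L1/L2 = -/F/- → run F
t=39: (idle)
t=40: (idle)
t=41: (idle)
t=42: (idle)
t=43: (idle)
t=44: (idle)
t=45: (idle)
t=46: (idle)

completion order = A, H, G, D, B, C, E, F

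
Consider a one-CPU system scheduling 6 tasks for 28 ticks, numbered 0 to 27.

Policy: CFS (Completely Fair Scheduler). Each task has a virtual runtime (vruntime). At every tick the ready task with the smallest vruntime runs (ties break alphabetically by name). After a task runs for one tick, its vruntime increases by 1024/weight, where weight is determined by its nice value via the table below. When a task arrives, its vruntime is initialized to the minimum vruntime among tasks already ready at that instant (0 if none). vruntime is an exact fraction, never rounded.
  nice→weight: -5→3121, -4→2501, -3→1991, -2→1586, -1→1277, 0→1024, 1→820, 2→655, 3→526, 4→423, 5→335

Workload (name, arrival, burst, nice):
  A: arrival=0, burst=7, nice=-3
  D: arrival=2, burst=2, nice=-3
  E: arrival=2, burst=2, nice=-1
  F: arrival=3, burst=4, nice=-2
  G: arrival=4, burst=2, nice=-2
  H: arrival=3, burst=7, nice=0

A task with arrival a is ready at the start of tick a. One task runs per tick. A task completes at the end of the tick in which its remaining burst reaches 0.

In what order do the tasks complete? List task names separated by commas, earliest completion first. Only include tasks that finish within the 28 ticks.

t=0: vr[A=0] → run A
t=1: vr[A=1024/1991] → run A
t=2: vr[A=2048/1991 D=2048/1991 E=2048/1991] → run A
t=3: vr[A=3072/1991 D=2048/1991 E=2048/1991 F=2048/1991 H=2048/1991] → run D
t=4: vr[A=3072/1991 D=3072/1991 E=2048/1991 F=2048/1991 G=2048/1991 H=2048/1991] → run E
t=5: vr[A=3072/1991 D=3072/1991 E=4654080/2542507 F=2048/1991 G=2048/1991 H=2048/1991] → run F
t=6: vr[A=3072/1991 D=3072/1991 E=4654080/2542507 F=2643456/1578863 G=2048/1991 H=2048/1991] → run G
t=7: vr[A=3072/1991 D=3072/1991 E=4654080/2542507 F=2643456/1578863 G=2643456/1578863 H=2048/1991] → run H
t=8: vr[A=3072/1991 D=3072/1991 E=4654080/2542507 F=2643456/1578863 G=2643456/1578863 H=4039/1991] → run A
t=9: vr[A=4096/1991 D=3072/1991 E=4654080/2542507 F=2643456/1578863 G=2643456/1578863 H=4039/1991] → run D
t=10: vr[A=4096/1991 E=4654080/2542507 F=2643456/1578863 G=2643456/1578863 H=4039/1991] → run F
t=11: vr[A=4096/1991 E=4654080/2542507 F=3662848/1578863 G=2643456/1578863 H=4039/1991] → run G
t=12: vr[A=4096/1991 E=4654080/2542507 F=3662848/1578863 H=4039/1991] → run E
t=13: vr[A=4096/1991 F=3662848/1578863 H=4039/1991] → run H
t=14: vr[A=4096/1991 F=3662848/1578863 H=6030/1991] → run A
t=15: vr[A=5120/1991 F=3662848/1578863 H=6030/1991] → run F
t=16: vr[A=5120/1991 F=4682240/1578863 H=6030/1991] → run A
t=17: vr[A=6144/1991 F=4682240/1578863 H=6030/1991] → run F
t=18: vr[A=6144/1991 H=6030/1991] → run H
t=19: vr[A=6144/1991 H=8021/1991] → run A
t=20: vr[H=8021/1991] → run H
t=21: vr[H=10012/1991] → run H
t=22: vr[H=12003/1991] → run H
t=23: vr[H=13994/1991] → run H
t=24: (idle)
t=25: (idle)
t=26: (idle)
t=27: (idle)

completion order = D, G, E, F, A, H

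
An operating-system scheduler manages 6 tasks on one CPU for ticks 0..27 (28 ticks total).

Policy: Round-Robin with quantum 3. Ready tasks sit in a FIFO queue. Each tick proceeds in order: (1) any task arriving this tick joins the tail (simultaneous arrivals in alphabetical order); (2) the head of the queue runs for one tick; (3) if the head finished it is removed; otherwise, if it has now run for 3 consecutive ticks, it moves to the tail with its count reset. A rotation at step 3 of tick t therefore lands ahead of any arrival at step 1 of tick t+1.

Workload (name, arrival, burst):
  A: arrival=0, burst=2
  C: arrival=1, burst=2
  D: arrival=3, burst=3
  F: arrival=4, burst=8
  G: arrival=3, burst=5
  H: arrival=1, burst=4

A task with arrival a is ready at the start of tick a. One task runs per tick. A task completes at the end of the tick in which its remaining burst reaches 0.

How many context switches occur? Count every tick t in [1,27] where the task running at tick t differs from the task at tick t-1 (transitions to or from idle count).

t=0: queue=[A] q_used=0 → run A
t=1: queue=[A,C,H] q_used=1 → run A
t=2: queue=[C,H] q_used=0 → run C
t=3: queue=[C,H,D,G] q_used=1 → run C
t=4: queue=[H,D,G,F] q_used=0 → run H
t=5: queue=[H,D,G,F] q_used=1 → run H
t=6: queue=[H,D,G,F] q_used=2 → run H
t=7: queue=[D,G,F,H] q_used=0 → run D
t=8: queue=[D,G,F,H] q_used=1 → run D
t=9: queue=[D,G,F,H] q_used=2 → run D
t=10: queue=[G,F,H] q_used=0 → run G
t=11: queue=[G,F,H] q_used=1 → run G
t=12: queue=[G,F,H] q_used=2 → run G
t=13: queue=[F,H,G] q_used=0 → run F
t=14: queue=[F,H,G] q_used=1 → run F
t=15: queue=[F,H,G] q_used=2 → run F
t=16: queue=[H,G,F] q_used=0 → run H
t=17: queue=[G,F] q_used=0 → run G
t=18: queue=[G,F] q_used=1 → run G
t=19: queue=[F] q_used=0 → run F
t=20: queue=[F] q_used=1 → run F
t=21: queue=[F] q_used=2 → run F
t=22: queue=[F] q_used=0 → run F
t=23: queue=[F] q_used=1 → run F
t=24: (idle)
t=25: (idle)
t=26: (idle)
t=27: (idle)

context switches = 9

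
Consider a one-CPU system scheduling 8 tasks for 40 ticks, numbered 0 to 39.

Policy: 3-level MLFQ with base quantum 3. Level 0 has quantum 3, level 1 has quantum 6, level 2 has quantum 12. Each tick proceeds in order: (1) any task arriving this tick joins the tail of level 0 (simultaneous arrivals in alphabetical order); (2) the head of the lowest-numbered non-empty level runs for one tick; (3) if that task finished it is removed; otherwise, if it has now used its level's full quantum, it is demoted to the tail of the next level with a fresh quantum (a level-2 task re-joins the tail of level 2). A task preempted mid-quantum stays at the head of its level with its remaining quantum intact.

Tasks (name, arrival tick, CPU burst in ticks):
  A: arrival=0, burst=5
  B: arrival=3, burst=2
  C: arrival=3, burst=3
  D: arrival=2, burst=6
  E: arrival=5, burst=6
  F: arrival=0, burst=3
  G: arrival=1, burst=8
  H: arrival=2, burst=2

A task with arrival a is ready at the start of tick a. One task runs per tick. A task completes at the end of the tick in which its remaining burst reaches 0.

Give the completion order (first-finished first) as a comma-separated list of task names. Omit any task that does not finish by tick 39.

t=0: L0/L1/L2 = AF/-/- → run A
t=1: L0/L1/L2 = AFG/-/- → run A
t=2: L0/L1/L2 = AFGDH/-/- → run A
t=3: L0/L1/L2 = FGDHBC/A/- → run F
t=4: L0/L1/L2 = FGDHBC/A/- → run F
t=5: L0/L1/L2 = FGDHBCE/A/- → run F
t=6: L0/L1/L2 = GDHBCE/A/- → run G
t=7: L0/L1/L2 = GDHBCE/A/- → run G
t=8: L0/L1/L2 = GDHBCE/A/- → run G
t=9: L0/L1/L2 = DHBCE/AG/- → run D
t=10: L0/L1/L2 = DHBCE/AG/- → run D
t=11: L0/L1/L2 = DHBCE/AG/- → run D
t=12: L0/L1/L2 = HBCE/AGD/- → run H
t=13: L0/L1/L2 = HBCE/AGD/- → run H
t=14: L0/L1/L2 = BCE/AGD/- → run B
t=15: L0/L1/L2 = BCE/AGD/- → run B
t=16: L0/L1/L2 = CE/AGD/- → run C
t=17: L0/L1/L2 = CE/AGD/- → run C
t=18: L0/L1/L2 = CE/AGD/- → run C
t=19: L0/L1/L2 = E/AGD/- → run E
t=20: L0/L1/L2 = E/AGD/- → run E
t=21: L0/L1/L2 = E/AGD/- → run E
t=22: L0/L1/L2 = -/AGDE/- → run A
t=23: L0/L1/L2 = -/AGDE/- → run A
t=24: L0/L1/L2 = -/GDE/- → run G
t=25: L0/L1/L2 = -/GDE/- → run G
t=26: L0/L1/L2 = -/GDE/- → run G
t=27: L0/L1/L2 = -/GDE/- → run G
t=28: L0/L1/L2 = -/GDE/- → run G
t=29: L0/L1/L2 = -/DE/- → run D
t=30: L0/L1/L2 = -/DE/- → run D
t=31: L0/L1/L2 = -/DE/- → run D
t=32: L0/L1/L2 = -/E/- → run E
t=33: L0/L1/L2 = -/E/- → run E
t=34: L0/L1/L2 = -/E/- → run E
t=35: (idle)
t=36: (idle)
t=37: (idle)
t=38: (idle)
t=39: (idle)

completion order = F, H, B, C, A, G, D, E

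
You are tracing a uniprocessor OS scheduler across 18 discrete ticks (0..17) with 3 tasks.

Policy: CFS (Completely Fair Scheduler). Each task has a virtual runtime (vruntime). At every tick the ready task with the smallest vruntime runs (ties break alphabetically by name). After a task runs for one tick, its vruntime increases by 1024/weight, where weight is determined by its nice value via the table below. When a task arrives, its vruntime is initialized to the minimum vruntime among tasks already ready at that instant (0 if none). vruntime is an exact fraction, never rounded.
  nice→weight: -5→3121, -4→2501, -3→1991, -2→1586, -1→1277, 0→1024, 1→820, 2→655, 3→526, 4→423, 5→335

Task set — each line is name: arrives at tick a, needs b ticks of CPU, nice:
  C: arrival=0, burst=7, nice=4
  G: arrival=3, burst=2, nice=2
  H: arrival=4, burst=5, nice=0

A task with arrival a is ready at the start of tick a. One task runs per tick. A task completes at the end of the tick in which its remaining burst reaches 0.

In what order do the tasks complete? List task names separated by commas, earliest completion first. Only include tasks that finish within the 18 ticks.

t=0: vr[C=0] → run C
t=1: vr[C=1024/423] → run C
t=2: vr[C=2048/423] → run C
t=3: vr[C=1024/141 G=1024/141] → run C
t=4: vr[C=4096/423 G=1024/141 H=1024/141] → run G
t=5: vr[C=4096/423 G=815104/92355 H=1024/141] → run H
t=6: vr[C=4096/423 G=815104/92355 H=1165/141] → run H
t=7: vr[C=4096/423 G=815104/92355 H=1306/141] → run G
t=8: vr[C=4096/423 H=1306/141] → run H
t=9: vr[C=4096/423 H=1447/141] → run C
t=10: vr[C=5120/423 H=1447/141] → run H
t=11: vr[C=5120/423 H=1588/141] → run H
t=12: vr[C=5120/423] → run C
t=13: vr[C=2048/141] → run C
t=14: (idle)
t=15: (idle)
t=16: (idle)
t=17: (idle)

completion order = G, H, C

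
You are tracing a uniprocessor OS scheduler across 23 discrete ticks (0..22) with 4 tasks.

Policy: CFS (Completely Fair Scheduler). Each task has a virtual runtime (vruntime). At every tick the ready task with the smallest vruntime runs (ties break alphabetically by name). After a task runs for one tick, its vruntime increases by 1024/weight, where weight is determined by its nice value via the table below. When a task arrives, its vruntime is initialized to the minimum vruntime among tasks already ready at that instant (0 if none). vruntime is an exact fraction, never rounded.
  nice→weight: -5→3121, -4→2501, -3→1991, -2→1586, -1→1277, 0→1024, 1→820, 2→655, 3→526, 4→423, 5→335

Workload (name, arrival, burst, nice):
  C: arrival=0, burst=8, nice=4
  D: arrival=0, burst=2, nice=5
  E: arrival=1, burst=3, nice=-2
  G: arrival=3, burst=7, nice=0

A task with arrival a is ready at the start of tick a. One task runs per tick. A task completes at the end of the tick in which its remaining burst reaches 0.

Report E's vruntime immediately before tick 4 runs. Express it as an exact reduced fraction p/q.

vruntime(E, start of tick 4) = 1024/793

t=0: vr[C=0 D=0] → run C
t=1: vr[C=1024/423 D=0 E=0] → run D
t=2: vr[C=1024/423 D=1024/335 E=0] → run E
t=3: vr[C=1024/423 D=1024/335 E=512/793 G=512/793] → run E
t=4: vr[C=1024/423 D=1024/335 E=1024/793 G=512/793] → run G
t=5: vr[C=1024/423 D=1024/335 E=1024/793 G=1305/793] → run E
t=6: vr[C=1024/423 D=1024/335 G=1305/793] → run G
t=7: vr[C=1024/423 D=1024/335 G=2098/793] → run C
t=8: vr[C=2048/423 D=1024/335 G=2098/793] → run G
t=9: vr[C=2048/423 D=1024/335 G=2891/793] → run D
t=10: vr[C=2048/423 G=2891/793] → run G
t=11: vr[C=2048/423 G=3684/793] → run G
t=12: vr[C=2048/423 G=4477/793] → run C
t=13: vr[C=1024/141 G=4477/793] → run G
t=14: vr[C=1024/141 G=5270/793] → run G
t=15: vr[C=1024/141] → run C
t=16: vr[C=4096/423] → run C
t=17: vr[C=5120/423] → run C
t=18: vr[C=2048/141] → run C
t=19: vr[C=7168/423] → run C
t=20: (idle)
t=21: (idle)
t=22: (idle)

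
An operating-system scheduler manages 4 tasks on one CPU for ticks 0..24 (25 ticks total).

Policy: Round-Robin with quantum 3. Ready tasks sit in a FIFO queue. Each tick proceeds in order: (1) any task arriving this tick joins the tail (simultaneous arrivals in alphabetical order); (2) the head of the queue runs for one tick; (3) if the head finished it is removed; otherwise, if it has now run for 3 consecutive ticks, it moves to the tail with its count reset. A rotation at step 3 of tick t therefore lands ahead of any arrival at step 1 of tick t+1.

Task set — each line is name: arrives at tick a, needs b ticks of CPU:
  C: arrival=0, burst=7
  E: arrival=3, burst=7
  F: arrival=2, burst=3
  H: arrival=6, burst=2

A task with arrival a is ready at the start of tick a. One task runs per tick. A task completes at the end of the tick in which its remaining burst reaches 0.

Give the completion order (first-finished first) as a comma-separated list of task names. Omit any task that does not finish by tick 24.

completion order = F, H, C, E

t=0: queue=[C] q_used=0 → run C
t=1: queue=[C] q_used=1 → run C
t=2: queue=[C,F] q_used=2 → run C
t=3: queue=[F,C,E] q_used=0 → run F
t=4: queue=[F,C,E] q_used=1 → run F
t=5: queue=[F,C,E] q_used=2 → run F
t=6: queue=[C,E,H] q_used=0 → run C
t=7: queue=[C,E,H] q_used=1 → run C
t=8: queue=[C,E,H] q_used=2 → run C
t=9: queue=[E,H,C] q_used=0 → run E
t=10: queue=[E,H,C] q_used=1 → run E
t=11: queue=[E,H,C] q_used=2 → run E
t=12: queue=[H,C,E] q_used=0 → run H
t=13: queue=[H,C,E] q_used=1 → run H
t=14: queue=[C,E] q_used=0 → run C
t=15: queue=[E] q_used=0 → run E
t=16: queue=[E] q_used=1 → run E
t=17: queue=[E] q_used=2 → run E
t=18: queue=[E] q_used=0 → run E
t=19: (idle)
t=20: (idle)
t=21: (idle)
t=22: (idle)
t=23: (idle)
t=24: (idle)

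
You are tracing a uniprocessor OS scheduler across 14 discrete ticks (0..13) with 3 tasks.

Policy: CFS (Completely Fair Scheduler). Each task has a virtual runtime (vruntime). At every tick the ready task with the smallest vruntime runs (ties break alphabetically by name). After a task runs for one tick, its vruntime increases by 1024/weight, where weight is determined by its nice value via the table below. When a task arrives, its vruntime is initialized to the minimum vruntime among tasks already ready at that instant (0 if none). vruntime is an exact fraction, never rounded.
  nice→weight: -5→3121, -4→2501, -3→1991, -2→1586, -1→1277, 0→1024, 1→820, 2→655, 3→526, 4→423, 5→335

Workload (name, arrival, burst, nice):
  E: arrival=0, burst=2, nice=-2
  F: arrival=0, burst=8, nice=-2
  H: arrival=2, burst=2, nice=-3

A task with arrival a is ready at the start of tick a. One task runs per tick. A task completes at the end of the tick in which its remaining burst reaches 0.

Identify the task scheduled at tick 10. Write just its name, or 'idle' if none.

t=0: vr[E=0 F=0] → run E
t=1: vr[E=512/793 F=0] → run F
t=2: vr[E=512/793 F=512/793 H=512/793] → run E
t=3: vr[F=512/793 H=512/793] → run F
t=4: vr[F=1024/793 H=512/793] → run H
t=5: vr[F=1024/793 H=1831424/1578863] → run H
t=6: vr[F=1024/793] → run F
t=7: vr[F=1536/793] → run F
t=8: vr[F=2048/793] → run F
t=9: vr[F=2560/793] → run F
t=10: vr[F=3072/793] → run F
t=11: vr[F=3584/793] → run F
t=12: (idle)
t=13: (idle)

running at tick 10 = F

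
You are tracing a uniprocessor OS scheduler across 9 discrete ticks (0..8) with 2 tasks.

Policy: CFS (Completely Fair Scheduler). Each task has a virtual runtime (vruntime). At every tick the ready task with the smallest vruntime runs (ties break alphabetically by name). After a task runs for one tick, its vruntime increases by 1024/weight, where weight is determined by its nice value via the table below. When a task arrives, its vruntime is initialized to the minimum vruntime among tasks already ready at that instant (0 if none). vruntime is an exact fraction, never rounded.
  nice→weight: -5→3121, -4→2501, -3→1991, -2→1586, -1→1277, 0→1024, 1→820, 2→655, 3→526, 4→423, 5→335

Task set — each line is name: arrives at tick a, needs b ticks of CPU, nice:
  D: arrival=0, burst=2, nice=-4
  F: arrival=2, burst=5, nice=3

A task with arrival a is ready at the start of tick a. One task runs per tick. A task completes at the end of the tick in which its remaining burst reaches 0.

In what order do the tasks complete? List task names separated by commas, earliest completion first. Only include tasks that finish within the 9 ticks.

completion order = D, F

t=0: vr[D=0] → run D
t=1: vr[D=1024/2501] → run D
t=2: vr[F=0] → run F
t=3: vr[F=512/263] → run F
t=4: vr[F=1024/263] → run F
t=5: vr[F=1536/263] → run F
t=6: vr[F=2048/263] → run F
t=7: (idle)
t=8: (idle)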